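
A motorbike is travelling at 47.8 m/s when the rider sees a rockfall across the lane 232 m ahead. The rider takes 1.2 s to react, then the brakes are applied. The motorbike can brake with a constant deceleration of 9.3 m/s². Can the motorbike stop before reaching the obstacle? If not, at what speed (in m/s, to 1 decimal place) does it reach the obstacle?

Reaction distance = 47.8000 × 1.2 = 57.360 m.
Braking distance = v²/(2a) = 2284.840 / 18.600 = 122.841 m.
Total stopping distance = 57.360 + 122.841 = 180.201 m, vs 232 m available — it stops with 232 − 180.201 = 51.799 m to spare.

Yes — it stops about 51.8 m short of the obstacle, so it never reaches it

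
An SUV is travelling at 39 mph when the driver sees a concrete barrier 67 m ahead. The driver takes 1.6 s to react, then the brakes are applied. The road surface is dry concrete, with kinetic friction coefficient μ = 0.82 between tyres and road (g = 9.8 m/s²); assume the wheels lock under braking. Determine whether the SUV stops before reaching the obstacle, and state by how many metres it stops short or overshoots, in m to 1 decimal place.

39 mph × 0.44704 = 17.4346 m/s.
a = μg = 0.82 × 9.8 = 8.036 m/s².
Reaction distance = 17.4346 × 1.6 = 27.895 m.
Braking distance = v²/(2a) = 303.965 / 16.072 = 18.913 m.
Total stopping distance = 27.895 + 18.913 = 46.808 m, vs 67 m available — it stops with 67 − 46.808 = 20.192 m to spare.

Yes — it stops 20.2 m short of the obstacle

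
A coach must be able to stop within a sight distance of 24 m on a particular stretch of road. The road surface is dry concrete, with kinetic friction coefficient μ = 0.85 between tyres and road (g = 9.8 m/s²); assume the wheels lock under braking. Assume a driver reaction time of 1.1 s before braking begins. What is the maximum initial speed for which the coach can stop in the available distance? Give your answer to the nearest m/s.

Maximum speed ≈ 13 m/s

a = μg = 0.85 × 9.8 = 8.330 m/s².
Stopping distance: v·t_r + v²/(2a) = 24 with t_r = 1.1 s and a = 8.330 m/s².
So v² + 18.326 v − 399.84 = 0.
Positive root: v = −a·t_r + √((a·t_r)² + 2a·d) = −9.163 + √(83.961 + 399.84) = 12.8325 m/s.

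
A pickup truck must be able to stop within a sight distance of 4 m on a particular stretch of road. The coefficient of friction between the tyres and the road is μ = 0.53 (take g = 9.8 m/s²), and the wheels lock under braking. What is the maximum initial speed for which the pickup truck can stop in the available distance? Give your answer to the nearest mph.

Maximum speed ≈ 14 mph

a = μg = 0.53 × 9.8 = 5.194 m/s².
v²/(2a) = d ⇒ v = √(2 × 5.194 × 4) = √41.55 = 6.4459 m/s.
6.4459 m/s ÷ 0.44704 = 14.419 mph.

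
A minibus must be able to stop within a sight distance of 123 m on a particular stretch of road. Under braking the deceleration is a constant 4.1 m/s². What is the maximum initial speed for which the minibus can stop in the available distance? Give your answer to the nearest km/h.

Maximum speed ≈ 114 km/h

v²/(2a) = d ⇒ v = √(2 × 4.100 × 123) = √1008.60 = 31.7585 m/s.
31.7585 m/s × 3.6 = 114.331 km/h.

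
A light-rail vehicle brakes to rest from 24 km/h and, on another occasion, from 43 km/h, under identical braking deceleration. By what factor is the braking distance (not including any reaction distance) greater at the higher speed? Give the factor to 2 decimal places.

Factor ≈ 3.21

Braking distance d = v²/(2a), so with a fixed, d ∝ v².
Factor = (43/24)² = 1.7917² = 3.2102.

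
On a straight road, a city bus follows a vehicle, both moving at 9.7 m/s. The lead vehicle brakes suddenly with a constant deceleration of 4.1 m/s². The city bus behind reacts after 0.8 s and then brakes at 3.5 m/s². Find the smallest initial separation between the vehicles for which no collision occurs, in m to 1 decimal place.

Leader travels v²/(2a_L) = 94.090 / 8.200 = 11.474 m before stopping.
Follower covers v·t_r = 9.7000 × 0.8 = 7.760 m while reacting, then v²/(2a_F) = 94.090 / 7.000 = 13.441 m while braking, for a total of 7.760 + 13.441 = 21.201 m.
Since a_F ≤ a_L and the follower starts braking later, the follower is never slower than the leader, so the closest approach is when both have stopped.
Minimum gap = 21.201 − 11.474 = 9.727 m.

Minimum gap ≈ 9.7 m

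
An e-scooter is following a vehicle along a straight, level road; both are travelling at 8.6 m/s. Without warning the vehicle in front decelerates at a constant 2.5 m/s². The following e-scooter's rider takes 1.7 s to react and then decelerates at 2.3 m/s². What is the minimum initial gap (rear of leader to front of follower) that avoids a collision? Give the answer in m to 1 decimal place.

Minimum gap ≈ 15.9 m

Leader travels v²/(2a_L) = 73.960 / 5.000 = 14.792 m before stopping.
Follower covers v·t_r = 8.6000 × 1.7 = 14.620 m while reacting, then v²/(2a_F) = 73.960 / 4.600 = 16.078 m while braking, for a total of 14.620 + 16.078 = 30.698 m.
Since a_F ≤ a_L and the follower starts braking later, the follower is never slower than the leader, so the closest approach is when both have stopped.
Minimum gap = 30.698 − 14.792 = 15.906 m.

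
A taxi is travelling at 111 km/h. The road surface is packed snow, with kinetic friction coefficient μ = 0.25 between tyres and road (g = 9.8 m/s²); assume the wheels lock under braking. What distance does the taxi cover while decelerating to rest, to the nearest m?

Braking distance ≈ 194 m

111 km/h ÷ 3.6 = 30.8333 m/s.
a = μg = 0.25 × 9.8 = 2.450 m/s².
Braking distance = v²/(2a) = 30.8333² / (2 × 2.450) = 950.692 / 4.900 = 194.019 m.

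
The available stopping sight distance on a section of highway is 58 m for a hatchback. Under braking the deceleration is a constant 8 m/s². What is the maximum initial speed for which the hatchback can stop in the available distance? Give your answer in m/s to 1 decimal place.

Maximum speed ≈ 30.5 m/s

v²/(2a) = d ⇒ v = √(2 × 8.000 × 58) = √928.00 = 30.4631 m/s.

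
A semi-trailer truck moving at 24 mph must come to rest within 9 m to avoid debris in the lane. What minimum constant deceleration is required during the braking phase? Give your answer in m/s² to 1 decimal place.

Required deceleration ≈ 6.4 m/s²

24 mph × 0.44704 = 10.7290 m/s.
v² = 2a·d ⇒ a = v²/(2d) = 10.7290² / (2 × 9.000) = 115.111 / 18.000 = 6.3951 m/s².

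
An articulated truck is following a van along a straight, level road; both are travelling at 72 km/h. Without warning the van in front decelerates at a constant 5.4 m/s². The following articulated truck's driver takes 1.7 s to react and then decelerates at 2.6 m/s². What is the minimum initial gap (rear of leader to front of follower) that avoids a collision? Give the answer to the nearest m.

Minimum gap ≈ 74 m

72 km/h ÷ 3.6 = 20.0000 m/s.
Leader travels v²/(2a_L) = 400.000 / 10.800 = 37.037 m before stopping.
Follower covers v·t_r = 20.0000 × 1.7 = 34.000 m while reacting, then v²/(2a_F) = 400.000 / 5.200 = 76.923 m while braking, for a total of 34.000 + 76.923 = 110.923 m.
Since a_F ≤ a_L and the follower starts braking later, the follower is never slower than the leader, so the closest approach is when both have stopped.
Minimum gap = 110.923 − 37.037 = 73.886 m.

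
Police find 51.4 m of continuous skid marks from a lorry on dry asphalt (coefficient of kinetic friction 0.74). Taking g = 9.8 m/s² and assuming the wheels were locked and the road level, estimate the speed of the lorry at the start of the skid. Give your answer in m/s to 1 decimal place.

Initial speed ≈ 27.3 m/s

Deceleration a = μg = 0.74 × 9.8 = 7.252 m/s².
v = √(2a·d) = √(2 × 7.252 × 51.4) = √745.506 = 27.3040 m/s.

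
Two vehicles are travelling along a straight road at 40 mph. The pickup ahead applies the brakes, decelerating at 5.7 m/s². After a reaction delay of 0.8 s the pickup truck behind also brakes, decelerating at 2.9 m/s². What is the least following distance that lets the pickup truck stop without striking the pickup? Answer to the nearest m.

40 mph × 0.44704 = 17.8816 m/s.
Leader travels v²/(2a_L) = 319.752 / 11.400 = 28.048 m before stopping.
Follower covers v·t_r = 17.8816 × 0.8 = 14.305 m while reacting, then v²/(2a_F) = 319.752 / 5.800 = 55.130 m while braking, for a total of 14.305 + 55.130 = 69.435 m.
Since a_F ≤ a_L and the follower starts braking later, the follower is never slower than the leader, so the closest approach is when both have stopped.
Minimum gap = 69.435 − 28.048 = 41.387 m.

Minimum gap ≈ 41 m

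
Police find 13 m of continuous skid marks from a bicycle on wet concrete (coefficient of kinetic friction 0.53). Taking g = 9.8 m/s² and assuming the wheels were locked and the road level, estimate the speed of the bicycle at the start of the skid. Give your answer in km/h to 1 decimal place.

Deceleration a = μg = 0.53 × 9.8 = 5.194 m/s².
v = √(2a·d) = √(2 × 5.194 × 13) = √135.044 = 11.6208 m/s.
= 11.6208 × 3.6 = 41.835 km/h.

Initial speed ≈ 41.8 km/h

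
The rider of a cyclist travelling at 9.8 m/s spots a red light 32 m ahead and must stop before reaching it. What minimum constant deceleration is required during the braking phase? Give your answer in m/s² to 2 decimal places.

Required deceleration ≈ 1.50 m/s²

v² = 2a·d ⇒ a = v²/(2d) = 9.8000² / (2 × 32.000) = 96.040 / 64.000 = 1.5006 m/s².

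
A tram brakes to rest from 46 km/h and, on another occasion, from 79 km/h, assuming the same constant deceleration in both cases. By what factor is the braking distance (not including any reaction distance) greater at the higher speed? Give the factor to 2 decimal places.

Braking distance d = v²/(2a), so with a fixed, d ∝ v².
Factor = (79/46)² = 1.7174² = 2.9495.

Factor ≈ 2.95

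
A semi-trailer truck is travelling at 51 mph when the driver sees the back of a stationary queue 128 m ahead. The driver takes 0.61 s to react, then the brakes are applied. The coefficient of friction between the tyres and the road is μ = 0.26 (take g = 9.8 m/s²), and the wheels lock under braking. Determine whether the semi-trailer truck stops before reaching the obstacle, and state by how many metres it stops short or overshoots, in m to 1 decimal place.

51 mph × 0.44704 = 22.7990 m/s.
a = μg = 0.26 × 9.8 = 2.548 m/s².
Reaction distance = 22.7990 × 0.61 = 13.907 m.
Braking distance = v²/(2a) = 519.794 / 5.096 = 102.000 m.
Total stopping distance = 13.907 + 102.000 = 115.907 m, vs 128 m available — it stops with 128 − 115.907 = 12.093 m to spare.

Yes — it stops 12.1 m short of the obstacle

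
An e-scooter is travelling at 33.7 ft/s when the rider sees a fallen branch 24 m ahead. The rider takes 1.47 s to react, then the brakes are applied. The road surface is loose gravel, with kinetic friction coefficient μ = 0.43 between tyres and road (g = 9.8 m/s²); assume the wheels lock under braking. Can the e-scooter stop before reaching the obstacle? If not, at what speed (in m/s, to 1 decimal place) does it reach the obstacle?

No — it strikes the obstacle at 5.5 m/s

33.7 ft/s × 0.3048 = 10.2718 m/s.
a = μg = 0.43 × 9.8 = 4.214 m/s².
Reaction distance = 10.2718 × 1.47 = 15.100 m.
Braking distance needed to stop: v²/(2a) = 105.510 / 8.428 = 12.519 m, so total needed = 15.100 + 12.519 = 27.619 m > 24 m — it cannot stop.
Distance remaining when braking begins: 24 − 15.100 = 8.900 m.
v² = v₀² − 2a·d = 105.510 − 2 × 4.214 × 8.900 = 30.501 m²/s².
v = √30.501 = 5.523 m/s.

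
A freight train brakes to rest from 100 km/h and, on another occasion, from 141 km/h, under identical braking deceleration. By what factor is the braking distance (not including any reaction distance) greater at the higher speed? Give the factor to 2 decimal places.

Factor ≈ 1.99

Braking distance d = v²/(2a), so with a fixed, d ∝ v².
Factor = (141/100)² = 1.4100² = 1.9881.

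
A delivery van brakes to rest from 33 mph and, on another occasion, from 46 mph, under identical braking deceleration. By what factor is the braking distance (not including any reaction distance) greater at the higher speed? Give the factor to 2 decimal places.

Factor ≈ 1.94

Braking distance d = v²/(2a), so with a fixed, d ∝ v².
Factor = (46/33)² = 1.3939² = 1.9430.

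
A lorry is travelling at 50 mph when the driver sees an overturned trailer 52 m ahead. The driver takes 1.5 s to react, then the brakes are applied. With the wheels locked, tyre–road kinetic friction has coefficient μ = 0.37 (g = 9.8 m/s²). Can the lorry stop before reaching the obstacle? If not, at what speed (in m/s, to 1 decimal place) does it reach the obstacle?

50 mph × 0.44704 = 22.3520 m/s.
a = μg = 0.37 × 9.8 = 3.626 m/s².
Reaction distance = 22.3520 × 1.5 = 33.528 m.
Braking distance needed to stop: v²/(2a) = 499.612 / 7.252 = 68.893 m, so total needed = 33.528 + 68.893 = 102.421 m > 52 m — it cannot stop.
Distance remaining when braking begins: 52 − 33.528 = 18.472 m.
v² = v₀² − 2a·d = 499.612 − 2 × 3.626 × 18.472 = 365.653 m²/s².
v = √365.653 = 19.122 m/s.

No — it strikes the obstacle at 19.1 m/s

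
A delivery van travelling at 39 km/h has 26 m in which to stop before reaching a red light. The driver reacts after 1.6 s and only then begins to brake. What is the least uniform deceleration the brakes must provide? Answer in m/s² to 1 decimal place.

Required deceleration ≈ 6.8 m/s²

39 km/h ÷ 3.6 = 10.8333 m/s.
Distance covered during reaction = 10.8333 × 1.6 = 17.333 m.
Distance available for braking: 26 − 17.333 = 8.667 m.
v² = 2a·d ⇒ a = v²/(2d) = 10.8333² / (2 × 8.667) = 117.360 / 17.334 = 6.7705 m/s².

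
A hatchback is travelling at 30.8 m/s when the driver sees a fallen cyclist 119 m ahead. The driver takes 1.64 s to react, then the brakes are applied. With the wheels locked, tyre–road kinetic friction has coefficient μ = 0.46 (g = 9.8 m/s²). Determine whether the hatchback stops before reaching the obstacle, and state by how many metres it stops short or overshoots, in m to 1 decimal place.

a = μg = 0.46 × 9.8 = 4.508 m/s².
Reaction distance = 30.8000 × 1.64 = 50.512 m.
Braking distance = v²/(2a) = 948.640 / 9.016 = 105.217 m.
Total stopping distance = 50.512 + 105.217 = 155.729 m, vs 119 m available — it cannot stop in time and overshoots by 155.729 − 119 = 36.729 m.

No — it overshoots by 36.7 m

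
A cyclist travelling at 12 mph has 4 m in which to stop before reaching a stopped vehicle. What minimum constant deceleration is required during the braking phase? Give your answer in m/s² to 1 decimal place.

Required deceleration ≈ 3.6 m/s²

12 mph × 0.44704 = 5.3645 m/s.
v² = 2a·d ⇒ a = v²/(2d) = 5.3645² / (2 × 4.000) = 28.778 / 8.000 = 3.5972 m/s².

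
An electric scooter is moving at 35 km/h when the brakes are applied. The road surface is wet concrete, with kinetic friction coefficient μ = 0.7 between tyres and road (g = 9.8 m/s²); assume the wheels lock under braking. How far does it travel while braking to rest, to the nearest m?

Braking distance ≈ 7 m

35 km/h ÷ 3.6 = 9.7222 m/s.
a = μg = 0.7 × 9.8 = 6.860 m/s².
Braking distance = v²/(2a) = 9.7222² / (2 × 6.860) = 94.521 / 13.720 = 6.889 m.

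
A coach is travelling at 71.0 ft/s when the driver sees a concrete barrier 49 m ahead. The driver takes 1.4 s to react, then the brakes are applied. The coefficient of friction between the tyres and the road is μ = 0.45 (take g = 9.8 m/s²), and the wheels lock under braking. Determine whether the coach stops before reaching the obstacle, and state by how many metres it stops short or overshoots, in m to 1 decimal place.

71 ft/s × 0.3048 = 21.6408 m/s.
a = μg = 0.45 × 9.8 = 4.410 m/s².
Reaction distance = 21.6408 × 1.4 = 30.297 m.
Braking distance = v²/(2a) = 468.324 / 8.820 = 53.098 m.
Total stopping distance = 30.297 + 53.098 = 83.395 m, vs 49 m available — it cannot stop in time and overshoots by 83.395 − 49 = 34.395 m.

No — it overshoots by 34.4 m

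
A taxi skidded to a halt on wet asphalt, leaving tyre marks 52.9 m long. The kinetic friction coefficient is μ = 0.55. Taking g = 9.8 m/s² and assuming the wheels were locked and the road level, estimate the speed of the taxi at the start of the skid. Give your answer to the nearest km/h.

Deceleration a = μg = 0.55 × 9.8 = 5.390 m/s².
v = √(2a·d) = √(2 × 5.390 × 52.9) = √570.262 = 23.8802 m/s.
= 23.8802 × 3.6 = 85.969 km/h.

Initial speed ≈ 86 km/h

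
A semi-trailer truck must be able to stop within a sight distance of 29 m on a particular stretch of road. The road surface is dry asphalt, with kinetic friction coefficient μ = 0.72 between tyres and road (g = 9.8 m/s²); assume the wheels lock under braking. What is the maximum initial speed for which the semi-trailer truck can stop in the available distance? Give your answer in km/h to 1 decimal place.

a = μg = 0.72 × 9.8 = 7.056 m/s².
v²/(2a) = d ⇒ v = √(2 × 7.056 × 29) = √409.25 = 20.2299 m/s.
20.2299 m/s × 3.6 = 72.828 km/h.

Maximum speed ≈ 72.8 km/h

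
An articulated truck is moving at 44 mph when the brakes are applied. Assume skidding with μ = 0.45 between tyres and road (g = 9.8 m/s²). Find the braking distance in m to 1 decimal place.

44 mph × 0.44704 = 19.6698 m/s.
a = μg = 0.45 × 9.8 = 4.410 m/s².
Braking distance = v²/(2a) = 19.6698² / (2 × 4.410) = 386.901 / 8.820 = 43.866 m.

Braking distance ≈ 43.9 m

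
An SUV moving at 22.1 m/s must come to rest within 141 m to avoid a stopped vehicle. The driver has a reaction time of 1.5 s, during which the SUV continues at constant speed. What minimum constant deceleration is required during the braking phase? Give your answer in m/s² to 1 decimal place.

Required deceleration ≈ 2.3 m/s²

Distance covered during reaction = 22.1000 × 1.5 = 33.150 m.
Distance available for braking: 141 − 33.150 = 107.850 m.
v² = 2a·d ⇒ a = v²/(2d) = 22.1000² / (2 × 107.850) = 488.410 / 215.700 = 2.2643 m/s².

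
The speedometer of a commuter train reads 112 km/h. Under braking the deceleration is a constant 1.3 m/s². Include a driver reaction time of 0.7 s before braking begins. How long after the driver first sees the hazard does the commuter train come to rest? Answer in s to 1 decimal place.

Total time ≈ 24.6 s

112 km/h ÷ 3.6 = 31.1111 m/s.
Braking time = v/a = 31.1111 / 1.300 = 23.932 s.
Total = 0.7 + 23.932 = 24.632 s.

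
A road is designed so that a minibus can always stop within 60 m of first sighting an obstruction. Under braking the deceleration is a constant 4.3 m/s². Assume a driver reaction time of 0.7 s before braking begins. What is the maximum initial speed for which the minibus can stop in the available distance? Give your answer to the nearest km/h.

Stopping distance: v·t_r + v²/(2a) = 60 with t_r = 0.7 s and a = 4.300 m/s².
So v² + 6.020 v − 516.00 = 0.
Positive root: v = −a·t_r + √((a·t_r)² + 2a·d) = −3.010 + √(9.060 + 516.00) = 19.9042 m/s.
19.9042 m/s × 3.6 = 71.655 km/h.

Maximum speed ≈ 72 km/h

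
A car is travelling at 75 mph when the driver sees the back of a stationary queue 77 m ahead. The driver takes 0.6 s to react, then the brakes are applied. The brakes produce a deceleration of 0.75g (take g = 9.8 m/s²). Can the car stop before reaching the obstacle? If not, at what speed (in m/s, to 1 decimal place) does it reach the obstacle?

75 mph × 0.44704 = 33.5280 m/s.
a = 0.75 × 9.8 = 7.350 m/s².
Reaction distance = 33.5280 × 0.6 = 20.117 m.
Braking distance needed to stop: v²/(2a) = 1124.127 / 14.700 = 76.471 m, so total needed = 20.117 + 76.471 = 96.588 m > 77 m — it cannot stop.
Distance remaining when braking begins: 77 − 20.117 = 56.883 m.
v² = v₀² − 2a·d = 1124.127 − 2 × 7.350 × 56.883 = 287.947 m²/s².
v = √287.947 = 16.969 m/s.

No — it strikes the obstacle at 17.0 m/s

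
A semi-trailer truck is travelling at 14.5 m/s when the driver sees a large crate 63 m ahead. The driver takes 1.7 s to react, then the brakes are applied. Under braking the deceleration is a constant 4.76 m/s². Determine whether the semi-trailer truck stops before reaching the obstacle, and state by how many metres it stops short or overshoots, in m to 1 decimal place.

Yes — it stops 16.3 m short of the obstacle

Reaction distance = 14.5000 × 1.7 = 24.650 m.
Braking distance = v²/(2a) = 210.250 / 9.520 = 22.085 m.
Total stopping distance = 24.650 + 22.085 = 46.735 m, vs 63 m available — it stops with 63 − 46.735 = 16.265 m to spare.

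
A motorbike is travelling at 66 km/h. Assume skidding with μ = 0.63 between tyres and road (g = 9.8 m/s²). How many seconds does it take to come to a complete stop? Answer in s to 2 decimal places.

Braking time ≈ 2.97 s

66 km/h ÷ 3.6 = 18.3333 m/s.
a = μg = 0.63 × 9.8 = 6.174 m/s².
Braking time = v/a = 18.3333 / 6.174 = 2.969 s.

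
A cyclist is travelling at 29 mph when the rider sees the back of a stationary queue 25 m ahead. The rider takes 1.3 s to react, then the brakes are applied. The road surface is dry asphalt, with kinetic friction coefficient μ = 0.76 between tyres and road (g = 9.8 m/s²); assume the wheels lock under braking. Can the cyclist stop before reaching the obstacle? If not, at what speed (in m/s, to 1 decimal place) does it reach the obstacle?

No — it strikes the obstacle at 6.8 m/s

29 mph × 0.44704 = 12.9642 m/s.
a = μg = 0.76 × 9.8 = 7.448 m/s².
Reaction distance = 12.9642 × 1.3 = 16.853 m.
Braking distance needed to stop: v²/(2a) = 168.070 / 14.896 = 11.283 m, so total needed = 16.853 + 11.283 = 28.136 m > 25 m — it cannot stop.
Distance remaining when braking begins: 25 − 16.853 = 8.147 m.
v² = v₀² − 2a·d = 168.070 − 2 × 7.448 × 8.147 = 46.712 m²/s².
v = √46.712 = 6.835 m/s.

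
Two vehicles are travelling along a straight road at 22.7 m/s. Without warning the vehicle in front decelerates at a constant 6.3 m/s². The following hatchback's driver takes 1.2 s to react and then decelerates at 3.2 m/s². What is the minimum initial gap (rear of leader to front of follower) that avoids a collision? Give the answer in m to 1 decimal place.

Minimum gap ≈ 66.9 m

Leader travels v²/(2a_L) = 515.290 / 12.600 = 40.896 m before stopping.
Follower covers v·t_r = 22.7000 × 1.2 = 27.240 m while reacting, then v²/(2a_F) = 515.290 / 6.400 = 80.514 m while braking, for a total of 27.240 + 80.514 = 107.754 m.
Since a_F ≤ a_L and the follower starts braking later, the follower is never slower than the leader, so the closest approach is when both have stopped.
Minimum gap = 107.754 − 40.896 = 66.858 m.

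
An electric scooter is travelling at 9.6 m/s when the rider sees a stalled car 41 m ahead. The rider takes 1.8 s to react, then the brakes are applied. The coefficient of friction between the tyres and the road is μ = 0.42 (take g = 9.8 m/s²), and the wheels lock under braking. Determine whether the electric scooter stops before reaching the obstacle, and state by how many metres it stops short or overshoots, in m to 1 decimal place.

a = μg = 0.42 × 9.8 = 4.116 m/s².
Reaction distance = 9.6000 × 1.8 = 17.280 m.
Braking distance = v²/(2a) = 92.160 / 8.232 = 11.195 m.
Total stopping distance = 17.280 + 11.195 = 28.475 m, vs 41 m available — it stops with 41 − 28.475 = 12.525 m to spare.

Yes — it stops 12.5 m short of the obstacle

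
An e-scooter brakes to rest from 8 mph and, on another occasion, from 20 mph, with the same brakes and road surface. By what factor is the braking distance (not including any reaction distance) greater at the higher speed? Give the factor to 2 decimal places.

Factor ≈ 6.25

Braking distance d = v²/(2a), so with a fixed, d ∝ v².
Factor = (20/8)² = 2.5000² = 6.2500.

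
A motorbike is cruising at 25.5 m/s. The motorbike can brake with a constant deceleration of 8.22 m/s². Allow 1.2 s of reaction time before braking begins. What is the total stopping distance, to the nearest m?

Reaction distance = v·t_r = 25.5000 × 1.2 = 30.600 m.
Braking distance = v²/(2a) = 25.5000² / (2 × 8.220) = 650.250 / 16.440 = 39.553 m.
Total = 30.600 + 39.553 = 70.153 m.

Total stopping distance ≈ 70 m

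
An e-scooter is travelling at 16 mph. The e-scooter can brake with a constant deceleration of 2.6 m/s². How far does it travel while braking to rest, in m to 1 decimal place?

Braking distance ≈ 9.8 m

16 mph × 0.44704 = 7.1526 m/s.
Braking distance = v²/(2a) = 7.1526² / (2 × 2.600) = 51.160 / 5.200 = 9.838 m.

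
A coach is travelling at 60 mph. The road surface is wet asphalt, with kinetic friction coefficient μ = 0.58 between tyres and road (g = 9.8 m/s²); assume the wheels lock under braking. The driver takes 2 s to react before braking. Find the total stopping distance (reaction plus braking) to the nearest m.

Total stopping distance ≈ 117 m

60 mph × 0.44704 = 26.8224 m/s.
a = μg = 0.58 × 9.8 = 5.684 m/s².
Reaction distance = v·t_r = 26.8224 × 2 = 53.645 m.
Braking distance = v²/(2a) = 26.8224² / (2 × 5.684) = 719.441 / 11.368 = 63.287 m.
Total = 53.645 + 63.287 = 116.932 m.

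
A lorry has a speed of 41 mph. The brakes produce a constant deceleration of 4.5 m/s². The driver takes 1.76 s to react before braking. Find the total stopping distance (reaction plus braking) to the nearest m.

Total stopping distance ≈ 70 m

41 mph × 0.44704 = 18.3286 m/s.
Reaction distance = v·t_r = 18.3286 × 1.76 = 32.258 m.
Braking distance = v²/(2a) = 18.3286² / (2 × 4.500) = 335.938 / 9.000 = 37.326 m.
Total = 32.258 + 37.326 = 69.584 m.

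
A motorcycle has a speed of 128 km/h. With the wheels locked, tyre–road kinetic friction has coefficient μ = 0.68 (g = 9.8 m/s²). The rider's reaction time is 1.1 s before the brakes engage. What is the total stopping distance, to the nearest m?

Total stopping distance ≈ 134 m

128 km/h ÷ 3.6 = 35.5556 m/s.
a = μg = 0.68 × 9.8 = 6.664 m/s².
Reaction distance = v·t_r = 35.5556 × 1.1 = 39.111 m.
Braking distance = v²/(2a) = 35.5556² / (2 × 6.664) = 1264.201 / 13.328 = 94.853 m.
Total = 39.111 + 94.853 = 133.964 m.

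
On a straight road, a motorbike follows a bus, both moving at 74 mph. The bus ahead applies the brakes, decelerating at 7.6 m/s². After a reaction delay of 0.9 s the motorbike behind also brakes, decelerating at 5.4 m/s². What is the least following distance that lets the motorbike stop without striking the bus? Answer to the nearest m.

74 mph × 0.44704 = 33.0810 m/s.
Leader travels v²/(2a_L) = 1094.353 / 15.200 = 71.997 m before stopping.
Follower covers v·t_r = 33.0810 × 0.9 = 29.773 m while reacting, then v²/(2a_F) = 1094.353 / 10.800 = 101.329 m while braking, for a total of 29.773 + 101.329 = 131.102 m.
Since a_F ≤ a_L and the follower starts braking later, the follower is never slower than the leader, so the closest approach is when both have stopped.
Minimum gap = 131.102 − 71.997 = 59.105 m.

Minimum gap ≈ 59 m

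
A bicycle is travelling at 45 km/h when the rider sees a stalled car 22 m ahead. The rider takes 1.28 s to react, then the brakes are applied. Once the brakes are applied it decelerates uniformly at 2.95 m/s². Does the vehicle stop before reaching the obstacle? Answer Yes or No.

45 km/h ÷ 3.6 = 12.5000 m/s.
Reaction distance = 12.5000 × 1.28 = 16.000 m.
Braking distance = v²/(2a) = 156.250 / 5.900 = 26.483 m.
Total stopping distance = 16.000 + 26.483 = 42.483 m, vs 22 m available — it cannot stop in time and overshoots by 42.483 − 22 = 20.483 m.

No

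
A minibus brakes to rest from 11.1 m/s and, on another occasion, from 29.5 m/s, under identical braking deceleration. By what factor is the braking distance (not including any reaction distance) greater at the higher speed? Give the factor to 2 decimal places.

Factor ≈ 7.06

Braking distance d = v²/(2a), so with a fixed, d ∝ v².
Factor = (29.5/11.1)² = 2.6577² = 7.0634.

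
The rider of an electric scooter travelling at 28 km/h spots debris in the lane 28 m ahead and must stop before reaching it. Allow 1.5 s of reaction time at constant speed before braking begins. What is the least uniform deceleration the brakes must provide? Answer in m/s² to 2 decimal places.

28 km/h ÷ 3.6 = 7.7778 m/s.
Distance covered during reaction = 7.7778 × 1.5 = 11.667 m.
Distance available for braking: 28 − 11.667 = 16.333 m.
v² = 2a·d ⇒ a = v²/(2d) = 7.7778² / (2 × 16.333) = 60.494 / 32.666 = 1.8519 m/s².

Required deceleration ≈ 1.85 m/s²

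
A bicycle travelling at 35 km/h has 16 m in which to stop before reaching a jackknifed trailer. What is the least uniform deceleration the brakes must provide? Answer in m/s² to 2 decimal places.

Required deceleration ≈ 2.95 m/s²

35 km/h ÷ 3.6 = 9.7222 m/s.
v² = 2a·d ⇒ a = v²/(2d) = 9.7222² / (2 × 16.000) = 94.521 / 32.000 = 2.9538 m/s².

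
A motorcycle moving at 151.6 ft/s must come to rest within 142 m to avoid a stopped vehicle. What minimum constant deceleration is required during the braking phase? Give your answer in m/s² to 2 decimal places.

151.6 ft/s × 0.3048 = 46.2077 m/s.
v² = 2a·d ⇒ a = v²/(2d) = 46.2077² / (2 × 142.000) = 2135.152 / 284.000 = 7.5181 m/s².

Required deceleration ≈ 7.52 m/s²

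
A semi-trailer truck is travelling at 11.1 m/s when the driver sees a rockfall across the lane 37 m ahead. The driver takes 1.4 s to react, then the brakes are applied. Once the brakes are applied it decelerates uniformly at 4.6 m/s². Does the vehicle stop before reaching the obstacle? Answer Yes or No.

Reaction distance = 11.1000 × 1.4 = 15.540 m.
Braking distance = v²/(2a) = 123.210 / 9.200 = 13.392 m.
Total stopping distance = 15.540 + 13.392 = 28.932 m, vs 37 m available — it stops with 37 − 28.932 = 8.068 m to spare.

Yes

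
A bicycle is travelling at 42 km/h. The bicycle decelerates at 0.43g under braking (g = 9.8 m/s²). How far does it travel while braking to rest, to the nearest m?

Braking distance ≈ 16 m

42 km/h ÷ 3.6 = 11.6667 m/s.
a = 0.43 × 9.8 = 4.214 m/s².
Braking distance = v²/(2a) = 11.6667² / (2 × 4.214) = 136.112 / 8.428 = 16.150 m.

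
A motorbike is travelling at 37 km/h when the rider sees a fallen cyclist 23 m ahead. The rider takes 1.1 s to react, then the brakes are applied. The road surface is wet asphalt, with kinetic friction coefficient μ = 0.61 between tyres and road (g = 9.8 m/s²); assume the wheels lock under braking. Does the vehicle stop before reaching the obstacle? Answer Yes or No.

Yes

37 km/h ÷ 3.6 = 10.2778 m/s.
a = μg = 0.61 × 9.8 = 5.978 m/s².
Reaction distance = 10.2778 × 1.1 = 11.306 m.
Braking distance = v²/(2a) = 105.633 / 11.956 = 8.835 m.
Total stopping distance = 11.306 + 8.835 = 20.141 m, vs 23 m available — it stops with 23 − 20.141 = 2.859 m to spare.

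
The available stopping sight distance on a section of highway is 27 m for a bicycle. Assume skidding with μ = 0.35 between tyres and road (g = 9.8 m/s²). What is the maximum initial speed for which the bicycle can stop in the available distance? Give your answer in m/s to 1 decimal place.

a = μg = 0.35 × 9.8 = 3.430 m/s².
v²/(2a) = d ⇒ v = √(2 × 3.430 × 27) = √185.22 = 13.6096 m/s.

Maximum speed ≈ 13.6 m/s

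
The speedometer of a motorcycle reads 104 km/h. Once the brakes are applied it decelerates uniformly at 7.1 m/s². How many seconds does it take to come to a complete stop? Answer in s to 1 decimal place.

104 km/h ÷ 3.6 = 28.8889 m/s.
Braking time = v/a = 28.8889 / 7.100 = 4.069 s.

Braking time ≈ 4.1 s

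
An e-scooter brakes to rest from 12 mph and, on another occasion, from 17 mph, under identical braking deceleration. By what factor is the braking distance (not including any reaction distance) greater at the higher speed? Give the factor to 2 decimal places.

Braking distance d = v²/(2a), so with a fixed, d ∝ v².
Factor = (17/12)² = 1.4167² = 2.0070.

Factor ≈ 2.01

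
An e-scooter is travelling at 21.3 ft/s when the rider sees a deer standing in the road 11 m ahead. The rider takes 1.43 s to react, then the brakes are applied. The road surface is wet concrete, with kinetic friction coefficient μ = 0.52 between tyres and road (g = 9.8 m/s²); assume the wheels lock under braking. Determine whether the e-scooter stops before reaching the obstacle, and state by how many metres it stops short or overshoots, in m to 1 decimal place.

21.3 ft/s × 0.3048 = 6.4922 m/s.
a = μg = 0.52 × 9.8 = 5.096 m/s².
Reaction distance = 6.4922 × 1.43 = 9.284 m.
Braking distance = v²/(2a) = 42.149 / 10.192 = 4.135 m.
Total stopping distance = 9.284 + 4.135 = 13.419 m, vs 11 m available — it cannot stop in time and overshoots by 13.419 − 11 = 2.419 m.

No — it overshoots by 2.4 m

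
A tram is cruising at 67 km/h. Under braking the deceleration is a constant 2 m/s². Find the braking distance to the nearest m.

Braking distance ≈ 87 m

67 km/h ÷ 3.6 = 18.6111 m/s.
Braking distance = v²/(2a) = 18.6111² / (2 × 2.000) = 346.373 / 4.000 = 86.593 m.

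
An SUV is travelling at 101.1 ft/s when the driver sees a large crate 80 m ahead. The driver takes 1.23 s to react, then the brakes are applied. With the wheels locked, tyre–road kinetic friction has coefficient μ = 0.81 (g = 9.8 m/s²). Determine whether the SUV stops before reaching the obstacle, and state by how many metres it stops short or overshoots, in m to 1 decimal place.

No — it overshoots by 17.7 m

101.1 ft/s × 0.3048 = 30.8153 m/s.
a = μg = 0.81 × 9.8 = 7.938 m/s².
Reaction distance = 30.8153 × 1.23 = 37.903 m.
Braking distance = v²/(2a) = 949.583 / 15.876 = 59.812 m.
Total stopping distance = 37.903 + 59.812 = 97.715 m, vs 80 m available — it cannot stop in time and overshoots by 97.715 − 80 = 17.715 m.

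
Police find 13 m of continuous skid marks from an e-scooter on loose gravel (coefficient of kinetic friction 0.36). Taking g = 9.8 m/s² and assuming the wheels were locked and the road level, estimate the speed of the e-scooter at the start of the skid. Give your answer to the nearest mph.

Deceleration a = μg = 0.36 × 9.8 = 3.528 m/s².
v = √(2a·d) = √(2 × 3.528 × 13) = √91.728 = 9.5775 m/s.
= 9.5775 ÷ 0.44704 = 21.424 mph.

Initial speed ≈ 21 mph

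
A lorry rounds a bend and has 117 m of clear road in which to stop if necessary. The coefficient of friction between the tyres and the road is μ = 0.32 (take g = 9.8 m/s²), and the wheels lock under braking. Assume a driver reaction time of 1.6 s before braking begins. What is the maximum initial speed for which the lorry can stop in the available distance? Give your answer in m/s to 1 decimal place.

a = μg = 0.32 × 9.8 = 3.136 m/s².
Stopping distance: v·t_r + v²/(2a) = 117 with t_r = 1.6 s and a = 3.136 m/s².
So v² + 10.035 v − 733.82 = 0.
Positive root: v = −a·t_r + √((a·t_r)² + 2a·d) = −5.018 + √(25.180 + 733.82) = 22.5320 m/s.

Maximum speed ≈ 22.5 m/s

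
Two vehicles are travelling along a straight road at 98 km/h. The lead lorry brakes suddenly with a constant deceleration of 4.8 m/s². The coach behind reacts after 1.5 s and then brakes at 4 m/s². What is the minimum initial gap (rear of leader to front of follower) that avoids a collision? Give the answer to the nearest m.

Minimum gap ≈ 56 m

98 km/h ÷ 3.6 = 27.2222 m/s.
Leader travels v²/(2a_L) = 741.048 / 9.600 = 77.193 m before stopping.
Follower covers v·t_r = 27.2222 × 1.5 = 40.833 m while reacting, then v²/(2a_F) = 741.048 / 8.000 = 92.631 m while braking, for a total of 40.833 + 92.631 = 133.464 m.
Since a_F ≤ a_L and the follower starts braking later, the follower is never slower than the leader, so the closest approach is when both have stopped.
Minimum gap = 133.464 − 77.193 = 56.271 m.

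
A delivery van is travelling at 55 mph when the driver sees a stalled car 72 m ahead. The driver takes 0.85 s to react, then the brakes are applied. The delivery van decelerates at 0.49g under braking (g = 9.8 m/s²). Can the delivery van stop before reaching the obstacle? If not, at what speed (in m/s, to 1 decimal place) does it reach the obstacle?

No — it strikes the obstacle at 10.7 m/s

55 mph × 0.44704 = 24.5872 m/s.
a = 0.49 × 9.8 = 4.802 m/s².
Reaction distance = 24.5872 × 0.85 = 20.899 m.
Braking distance needed to stop: v²/(2a) = 604.530 / 9.604 = 62.946 m, so total needed = 20.899 + 62.946 = 83.845 m > 72 m — it cannot stop.
Distance remaining when braking begins: 72 − 20.899 = 51.101 m.
v² = v₀² − 2a·d = 604.530 − 2 × 4.802 × 51.101 = 113.756 m²/s².
v = √113.756 = 10.666 m/s.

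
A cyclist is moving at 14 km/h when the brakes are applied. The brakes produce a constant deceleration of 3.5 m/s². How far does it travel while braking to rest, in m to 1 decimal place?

14 km/h ÷ 3.6 = 3.8889 m/s.
Braking distance = v²/(2a) = 3.8889² / (2 × 3.500) = 15.124 / 7.000 = 2.161 m.

Braking distance ≈ 2.2 m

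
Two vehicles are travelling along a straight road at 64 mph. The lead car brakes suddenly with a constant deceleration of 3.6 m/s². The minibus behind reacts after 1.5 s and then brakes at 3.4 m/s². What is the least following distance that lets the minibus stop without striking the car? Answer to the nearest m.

Minimum gap ≈ 50 m

64 mph × 0.44704 = 28.6106 m/s.
Leader travels v²/(2a_L) = 818.566 / 7.200 = 113.690 m before stopping.
Follower covers v·t_r = 28.6106 × 1.5 = 42.916 m while reacting, then v²/(2a_F) = 818.566 / 6.800 = 120.377 m while braking, for a total of 42.916 + 120.377 = 163.293 m.
Since a_F ≤ a_L and the follower starts braking later, the follower is never slower than the leader, so the closest approach is when both have stopped.
Minimum gap = 163.293 − 113.690 = 49.603 m.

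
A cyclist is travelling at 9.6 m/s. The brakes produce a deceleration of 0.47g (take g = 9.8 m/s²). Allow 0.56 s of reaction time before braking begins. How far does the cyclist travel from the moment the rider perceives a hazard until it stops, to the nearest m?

Total stopping distance ≈ 15 m

a = 0.47 × 9.8 = 4.606 m/s².
Reaction distance = v·t_r = 9.6000 × 0.56 = 5.376 m.
Braking distance = v²/(2a) = 9.6000² / (2 × 4.606) = 92.160 / 9.212 = 10.004 m.
Total = 5.376 + 10.004 = 15.380 m.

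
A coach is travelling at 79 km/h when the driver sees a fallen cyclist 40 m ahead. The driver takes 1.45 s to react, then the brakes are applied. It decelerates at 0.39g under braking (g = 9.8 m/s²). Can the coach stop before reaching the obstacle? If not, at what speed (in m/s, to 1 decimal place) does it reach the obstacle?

No — it strikes the obstacle at 20.5 m/s

79 km/h ÷ 3.6 = 21.9444 m/s.
a = 0.39 × 9.8 = 3.822 m/s².
Reaction distance = 21.9444 × 1.45 = 31.819 m.
Braking distance needed to stop: v²/(2a) = 481.557 / 7.644 = 62.998 m, so total needed = 31.819 + 62.998 = 94.817 m > 40 m — it cannot stop.
Distance remaining when braking begins: 40 − 31.819 = 8.181 m.
v² = v₀² − 2a·d = 481.557 − 2 × 3.822 × 8.181 = 419.021 m²/s².
v = √419.021 = 20.470 m/s.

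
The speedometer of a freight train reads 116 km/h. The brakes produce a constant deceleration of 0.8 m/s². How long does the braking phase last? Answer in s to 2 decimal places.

Braking time ≈ 40.28 s

116 km/h ÷ 3.6 = 32.2222 m/s.
Braking time = v/a = 32.2222 / 0.800 = 40.278 s.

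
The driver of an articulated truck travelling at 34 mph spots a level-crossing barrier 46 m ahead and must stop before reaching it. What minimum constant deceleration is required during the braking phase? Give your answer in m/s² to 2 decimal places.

34 mph × 0.44704 = 15.1994 m/s.
v² = 2a·d ⇒ a = v²/(2d) = 15.1994² / (2 × 46.000) = 231.022 / 92.000 = 2.5111 m/s².

Required deceleration ≈ 2.51 m/s²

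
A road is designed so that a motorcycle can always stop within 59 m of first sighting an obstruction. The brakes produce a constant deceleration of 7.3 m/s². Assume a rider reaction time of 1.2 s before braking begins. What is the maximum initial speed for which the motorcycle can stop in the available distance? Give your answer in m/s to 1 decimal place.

Maximum speed ≈ 21.9 m/s

Stopping distance: v·t_r + v²/(2a) = 59 with t_r = 1.2 s and a = 7.300 m/s².
So v² + 17.520 v − 861.40 = 0.
Positive root: v = −a·t_r + √((a·t_r)² + 2a·d) = −8.760 + √(76.738 + 861.40) = 21.8690 m/s.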